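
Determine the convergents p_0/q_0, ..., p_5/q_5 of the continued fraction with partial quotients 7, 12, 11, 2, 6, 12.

Using the convergent recurrence p_i = a_i*p_{i-1} + p_{i-2}, q_i = a_i*q_{i-1} + q_{i-2} with p_{-2}=0, p_{-1}=1, q_{-2}=1, q_{-1}=0:
  i=0: a_0=7, p_0 = 7*1 + 0 = 7, q_0 = 7*0 + 1 = 1.
  i=1: a_1=12, p_1 = 12*7 + 1 = 85, q_1 = 12*1 + 0 = 12.
  i=2: a_2=11, p_2 = 11*85 + 7 = 942, q_2 = 11*12 + 1 = 133.
  i=3: a_3=2, p_3 = 2*942 + 85 = 1969, q_3 = 2*133 + 12 = 278.
  i=4: a_4=6, p_4 = 6*1969 + 942 = 12756, q_4 = 6*278 + 133 = 1801.
  i=5: a_5=12, p_5 = 12*12756 + 1969 = 155041, q_5 = 12*1801 + 278 = 21890.

7/1, 85/12, 942/133, 1969/278, 12756/1801, 155041/21890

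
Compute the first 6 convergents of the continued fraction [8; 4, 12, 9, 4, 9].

8/1, 33/4, 404/49, 3669/445, 15080/1829, 139389/16906

Using the convergent recurrence p_i = a_i*p_{i-1} + p_{i-2}, q_i = a_i*q_{i-1} + q_{i-2} with p_{-2}=0, p_{-1}=1, q_{-2}=1, q_{-1}=0:
  i=0: a_0=8, p_0 = 8*1 + 0 = 8, q_0 = 8*0 + 1 = 1.
  i=1: a_1=4, p_1 = 4*8 + 1 = 33, q_1 = 4*1 + 0 = 4.
  i=2: a_2=12, p_2 = 12*33 + 8 = 404, q_2 = 12*4 + 1 = 49.
  i=3: a_3=9, p_3 = 9*404 + 33 = 3669, q_3 = 9*49 + 4 = 445.
  i=4: a_4=4, p_4 = 4*3669 + 404 = 15080, q_4 = 4*445 + 49 = 1829.
  i=5: a_5=9, p_5 = 9*15080 + 3669 = 139389, q_5 = 9*1829 + 445 = 16906.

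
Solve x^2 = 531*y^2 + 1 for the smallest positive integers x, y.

(x, y) = (530, 23)

First expand sqrt(531) as a continued fraction. With x_i = (sqrt(531) + m_i)/d_i and (m_0, d_0) = (0, 1): a_0 = floor(sqrt(531)) = 23, since 23^2 = 529 <= 531 < 576 = 24^2.
Iterate m_{i+1} = d_i*a_i - m_i, d_{i+1} = (531 - m_{i+1}^2)/d_i, a_{i+1} = floor((a_0 + m_{i+1})/d_{i+1}):
  m_1 = 1*23 - 0 = 23, d_1 = (531 - 23^2)/1 = 2/1 = 2, a_1 = floor((23 + 23)/2) = 23.
  m_2 = 2*23 - 23 = 23, d_2 = (531 - 23^2)/2 = 2/2 = 1, a_2 = floor((23 + 23)/1) = 46.
  m_3 = 1*46 - 23 = 23, d_3 = (531 - 23^2)/1 = 2/1 = 2: (m_3, d_3) = (m_1, d_1) = (23, 2), so from here the quotients repeat a_1, a_2; the period length is 2.
So sqrt(531) = [23; (23, 46)] with period length k = 2.
k is even, so the fundamental solution of x^2 - 531y^2 = 1 is (p_{k-1}, q_{k-1}) = (p_1, q_1); compute convergents through index 1.
Convergents (p_i = a_i*p_{i-1} + p_{i-2}, q_i = a_i*q_{i-1} + q_{i-2} with p_{-2}=0, p_{-1}=1, q_{-2}=1, q_{-1}=0):
  i=0: a_0=23, p_0 = 23*1 + 0 = 23, q_0 = 23*0 + 1 = 1.
  i=1: a_1=23, p_1 = 23*23 + 1 = 530, q_1 = 23*1 + 0 = 23.
Check: 530^2 - 531*23^2 = 280900 - 280899 = 1, so (x, y) = (530, 23) solves the equation, and by the theorem it is the least positive solution.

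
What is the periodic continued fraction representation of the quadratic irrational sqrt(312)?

[17; (1, 1, 1, 34)]

Write x_i = (sqrt(312) + m_i)/d_i with (m_0, d_0) = (0, 1). a_0 = floor(sqrt(312)) = 17, since 17^2 = 289 <= 312 < 324 = 18^2.
Iterate m_{i+1} = d_i*a_i - m_i, d_{i+1} = (312 - m_{i+1}^2)/d_i, a_{i+1} = floor((a_0 + m_{i+1})/d_{i+1}):
  m_1 = 1*17 - 0 = 17, d_1 = (312 - 17^2)/1 = 23/1 = 23, a_1 = floor((17 + 17)/23) = 1.
  m_2 = 23*1 - 17 = 6, d_2 = (312 - 6^2)/23 = 276/23 = 12, a_2 = floor((17 + 6)/12) = 1.
  m_3 = 12*1 - 6 = 6, d_3 = (312 - 6^2)/12 = 276/12 = 23, a_3 = floor((17 + 6)/23) = 1.
  m_4 = 23*1 - 6 = 17, d_4 = (312 - 17^2)/23 = 23/23 = 1, a_4 = floor((17 + 17)/1) = 34.
  m_5 = 1*34 - 17 = 17, d_5 = (312 - 17^2)/1 = 23/1 = 23: (m_5, d_5) = (m_1, d_1) = (17, 23), so from here the quotients repeat a_1, ..., a_4; the period length is 4.
Hence the expansion of sqrt(312) is a_0 = 17 followed by the repeating block 1, 1, 1, 34 (period 4).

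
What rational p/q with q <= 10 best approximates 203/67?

Expand x = 203/67 as a continued fraction with the Euclidean algorithm:
  203 = 3*67 + 2, so a_0 = 3.
  67 = 33*2 + 1, so a_1 = 33.
  2 = 2*1 + 0, so a_2 = 2.
so x = [3; 33, 2].
Convergents (p_i = a_i*p_{i-1} + p_{i-2}, q_i = a_i*q_{i-1} + q_{i-2} with p_{-2}=0, p_{-1}=1, q_{-2}=1, q_{-1}=0), until the denominator exceeds 10:
  i=0: a_0=3, p_0 = 3*1 + 0 = 3, q_0 = 3*0 + 1 = 1.
  i=1: a_1=33, p_1 = 33*3 + 1 = 100, q_1 = 33*1 + 0 = 33.
q_1 = 33 > 10, so the last convergent with denominator <= 10 is p_0/q_0 = 3/1.
The closest fraction with denominator <= 10 is either p_0/q_0 or the intermediate fraction (k*p_0 + p_{-1})/(k*q_0 + q_{-1}) with the largest k >= 1 whose denominator stays <= 10; these approach x as k grows, and every other convergent or intermediate fraction in range is farther away.
Largest k: floor((10 - q_{-1})/q_0) = floor((10 - 0)/1) = 10 (using the seeds p_{-1} = 1, q_{-1} = 0).
That gives (10*3 + 1)/(10*1 + 0) = 31/10.
Compare the errors: |x - 3/1| = |203*1 - 3*67|/(67*1) = 2/67, and |x - 31/10| = |203*10 - 31*67|/(67*10) = 47/670.
Cross-multiplying, 2*670 = 1340 < 3149 = 47*67, so 2/67 is smaller: the convergent 3/1 is closer to x than 31/10.

3/1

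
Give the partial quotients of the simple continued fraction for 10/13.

Run the Euclidean algorithm on 10 and 13; the successive quotients are the partial quotients a_0, a_1, ... (each step inverts the fractional part left over by the previous one):
  10 = 0*13 + 10, so a_0 = 0.
  13 = 1*10 + 3, so a_1 = 1.
  10 = 3*3 + 1, so a_2 = 3.
  3 = 3*1 + 0, so a_3 = 3.
The remainder reaches 0 after 4 divisions, so the expansion has 4 partial quotients, read off in order.

[0; 1, 3, 3]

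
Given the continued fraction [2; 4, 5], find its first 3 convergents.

2/1, 9/4, 47/21

Using the convergent recurrence p_i = a_i*p_{i-1} + p_{i-2}, q_i = a_i*q_{i-1} + q_{i-2} with p_{-2}=0, p_{-1}=1, q_{-2}=1, q_{-1}=0:
  i=0: a_0=2, p_0 = 2*1 + 0 = 2, q_0 = 2*0 + 1 = 1.
  i=1: a_1=4, p_1 = 4*2 + 1 = 9, q_1 = 4*1 + 0 = 4.
  i=2: a_2=5, p_2 = 5*9 + 2 = 47, q_2 = 5*4 + 1 = 21.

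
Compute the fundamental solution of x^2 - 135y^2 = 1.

First expand sqrt(135) as a continued fraction. With x_i = (sqrt(135) + m_i)/d_i and (m_0, d_0) = (0, 1): a_0 = floor(sqrt(135)) = 11, since 11^2 = 121 <= 135 < 144 = 12^2.
Iterate m_{i+1} = d_i*a_i - m_i, d_{i+1} = (135 - m_{i+1}^2)/d_i, a_{i+1} = floor((a_0 + m_{i+1})/d_{i+1}):
  m_1 = 1*11 - 0 = 11, d_1 = (135 - 11^2)/1 = 14/1 = 14, a_1 = floor((11 + 11)/14) = 1.
  m_2 = 14*1 - 11 = 3, d_2 = (135 - 3^2)/14 = 126/14 = 9, a_2 = floor((11 + 3)/9) = 1.
  m_3 = 9*1 - 3 = 6, d_3 = (135 - 6^2)/9 = 99/9 = 11, a_3 = floor((11 + 6)/11) = 1.
  m_4 = 11*1 - 6 = 5, d_4 = (135 - 5^2)/11 = 110/11 = 10, a_4 = floor((11 + 5)/10) = 1.
  m_5 = 10*1 - 5 = 5, d_5 = (135 - 5^2)/10 = 110/10 = 11, a_5 = floor((11 + 5)/11) = 1.
  m_6 = 11*1 - 5 = 6, d_6 = (135 - 6^2)/11 = 99/11 = 9, a_6 = floor((11 + 6)/9) = 1.
  m_7 = 9*1 - 6 = 3, d_7 = (135 - 3^2)/9 = 126/9 = 14, a_7 = floor((11 + 3)/14) = 1.
  m_8 = 14*1 - 3 = 11, d_8 = (135 - 11^2)/14 = 14/14 = 1, a_8 = floor((11 + 11)/1) = 22.
  m_9 = 1*22 - 11 = 11, d_9 = (135 - 11^2)/1 = 14/1 = 14: (m_9, d_9) = (m_1, d_1) = (11, 14), so from here the quotients repeat a_1, ..., a_8; the period length is 8.
So sqrt(135) = [11; (1, 1, 1, 1, 1, 1, 1, 22)] with period length k = 8.
k is even, so the fundamental solution of x^2 - 135y^2 = 1 is (p_{k-1}, q_{k-1}) = (p_7, q_7); compute convergents through index 7.
Convergents (p_i = a_i*p_{i-1} + p_{i-2}, q_i = a_i*q_{i-1} + q_{i-2} with p_{-2}=0, p_{-1}=1, q_{-2}=1, q_{-1}=0):
  i=0: a_0=11, p_0 = 11*1 + 0 = 11, q_0 = 11*0 + 1 = 1.
  i=1: a_1=1, p_1 = 1*11 + 1 = 12, q_1 = 1*1 + 0 = 1.
  i=2: a_2=1, p_2 = 1*12 + 11 = 23, q_2 = 1*1 + 1 = 2.
  i=3: a_3=1, p_3 = 1*23 + 12 = 35, q_3 = 1*2 + 1 = 3.
  i=4: a_4=1, p_4 = 1*35 + 23 = 58, q_4 = 1*3 + 2 = 5.
  i=5: a_5=1, p_5 = 1*58 + 35 = 93, q_5 = 1*5 + 3 = 8.
  i=6: a_6=1, p_6 = 1*93 + 58 = 151, q_6 = 1*8 + 5 = 13.
  i=7: a_7=1, p_7 = 1*151 + 93 = 244, q_7 = 1*13 + 8 = 21.
Check: 244^2 - 135*21^2 = 59536 - 59535 = 1, so (x, y) = (244, 21) solves the equation, and by the theorem it is the least positive solution.

(x, y) = (244, 21)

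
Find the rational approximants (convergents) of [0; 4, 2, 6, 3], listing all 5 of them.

Using the convergent recurrence p_i = a_i*p_{i-1} + p_{i-2}, q_i = a_i*q_{i-1} + q_{i-2} with p_{-2}=0, p_{-1}=1, q_{-2}=1, q_{-1}=0:
  i=0: a_0=0, p_0 = 0*1 + 0 = 0, q_0 = 0*0 + 1 = 1.
  i=1: a_1=4, p_1 = 4*0 + 1 = 1, q_1 = 4*1 + 0 = 4.
  i=2: a_2=2, p_2 = 2*1 + 0 = 2, q_2 = 2*4 + 1 = 9.
  i=3: a_3=6, p_3 = 6*2 + 1 = 13, q_3 = 6*9 + 4 = 58.
  i=4: a_4=3, p_4 = 3*13 + 2 = 41, q_4 = 3*58 + 9 = 183.

0/1, 1/4, 2/9, 13/58, 41/183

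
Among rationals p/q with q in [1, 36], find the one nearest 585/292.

Expand x = 585/292 as a continued fraction with the Euclidean algorithm:
  585 = 2*292 + 1, so a_0 = 2.
  292 = 292*1 + 0, so a_1 = 292.
so x = [2; 292].
Convergents (p_i = a_i*p_{i-1} + p_{i-2}, q_i = a_i*q_{i-1} + q_{i-2} with p_{-2}=0, p_{-1}=1, q_{-2}=1, q_{-1}=0), until the denominator exceeds 36:
  i=0: a_0=2, p_0 = 2*1 + 0 = 2, q_0 = 2*0 + 1 = 1.
  i=1: a_1=292, p_1 = 292*2 + 1 = 585, q_1 = 292*1 + 0 = 292.
q_1 = 292 > 36, so the last convergent with denominator <= 36 is p_0/q_0 = 2/1.
The closest fraction with denominator <= 36 is either p_0/q_0 or the intermediate fraction (k*p_0 + p_{-1})/(k*q_0 + q_{-1}) with the largest k >= 1 whose denominator stays <= 36; these approach x as k grows, and every other convergent or intermediate fraction in range is farther away.
Largest k: floor((36 - q_{-1})/q_0) = floor((36 - 0)/1) = 36 (using the seeds p_{-1} = 1, q_{-1} = 0).
That gives (36*2 + 1)/(36*1 + 0) = 73/36.
Compare the errors: |x - 2/1| = |585*1 - 2*292|/(292*1) = 1/292, and |x - 73/36| = |585*36 - 73*292|/(292*36) = 256/10512.
Cross-multiplying, 1*10512 = 10512 < 74752 = 256*292, so 1/292 is smaller: the convergent 2/1 is closer to x than 73/36.

2/1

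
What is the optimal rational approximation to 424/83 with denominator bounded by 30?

Expand x = 424/83 as a continued fraction with the Euclidean algorithm:
  424 = 5*83 + 9, so a_0 = 5.
  83 = 9*9 + 2, so a_1 = 9.
  9 = 4*2 + 1, so a_2 = 4.
  2 = 2*1 + 0, so a_3 = 2.
so x = [5; 9, 4, 2].
Convergents (p_i = a_i*p_{i-1} + p_{i-2}, q_i = a_i*q_{i-1} + q_{i-2} with p_{-2}=0, p_{-1}=1, q_{-2}=1, q_{-1}=0), until the denominator exceeds 30:
  i=0: a_0=5, p_0 = 5*1 + 0 = 5, q_0 = 5*0 + 1 = 1.
  i=1: a_1=9, p_1 = 9*5 + 1 = 46, q_1 = 9*1 + 0 = 9.
  i=2: a_2=4, p_2 = 4*46 + 5 = 189, q_2 = 4*9 + 1 = 37.
q_2 = 37 > 30, so the last convergent with denominator <= 30 is p_1/q_1 = 46/9.
The closest fraction with denominator <= 30 is either p_1/q_1 or the intermediate fraction (k*p_1 + p_0)/(k*q_1 + q_0) with the largest k >= 1 whose denominator stays <= 30; these approach x as k grows, and every other convergent or intermediate fraction in range is farther away.
Largest k: floor((30 - q_0)/q_1) = floor((30 - 1)/9) = 3.
That gives (3*46 + 5)/(3*9 + 1) = 143/28.
Compare the errors: |x - 46/9| = |424*9 - 46*83|/(83*9) = 2/747, and |x - 143/28| = |424*28 - 143*83|/(83*28) = 3/2324.
Cross-multiplying, 3*747 = 2241 < 4648 = 2*2324, so 3/2324 is smaller: the intermediate fraction 143/28 is closer to x than 46/9.

143/28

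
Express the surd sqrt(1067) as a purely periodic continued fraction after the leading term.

Write x_i = (sqrt(1067) + m_i)/d_i with (m_0, d_0) = (0, 1). a_0 = floor(sqrt(1067)) = 32, since 32^2 = 1024 <= 1067 < 1089 = 33^2.
Iterate m_{i+1} = d_i*a_i - m_i, d_{i+1} = (1067 - m_{i+1}^2)/d_i, a_{i+1} = floor((a_0 + m_{i+1})/d_{i+1}):
  m_1 = 1*32 - 0 = 32, d_1 = (1067 - 32^2)/1 = 43/1 = 43, a_1 = floor((32 + 32)/43) = 1.
  m_2 = 43*1 - 32 = 11, d_2 = (1067 - 11^2)/43 = 946/43 = 22, a_2 = floor((32 + 11)/22) = 1.
  m_3 = 22*1 - 11 = 11, d_3 = (1067 - 11^2)/22 = 946/22 = 43, a_3 = floor((32 + 11)/43) = 1.
  m_4 = 43*1 - 11 = 32, d_4 = (1067 - 32^2)/43 = 43/43 = 1, a_4 = floor((32 + 32)/1) = 64.
  m_5 = 1*64 - 32 = 32, d_5 = (1067 - 32^2)/1 = 43/1 = 43: (m_5, d_5) = (m_1, d_1) = (32, 43), so from here the quotients repeat a_1, ..., a_4; the period length is 4.
Hence the expansion of sqrt(1067) is a_0 = 32 followed by the repeating block 1, 1, 1, 64 (period 4).

[32; (1, 1, 1, 64)]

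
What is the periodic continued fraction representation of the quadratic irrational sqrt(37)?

[6; (12)]

Write x_i = (sqrt(37) + m_i)/d_i with (m_0, d_0) = (0, 1). a_0 = floor(sqrt(37)) = 6, since 6^2 = 36 <= 37 < 49 = 7^2.
Iterate m_{i+1} = d_i*a_i - m_i, d_{i+1} = (37 - m_{i+1}^2)/d_i, a_{i+1} = floor((a_0 + m_{i+1})/d_{i+1}):
  m_1 = 1*6 - 0 = 6, d_1 = (37 - 6^2)/1 = 1/1 = 1, a_1 = floor((6 + 6)/1) = 12.
  m_2 = 1*12 - 6 = 6, d_2 = (37 - 6^2)/1 = 1/1 = 1: (m_2, d_2) = (m_1, d_1) = (6, 1), so from here the quotient a_1 repeats; the period length is 1.
Hence the expansion of sqrt(37) is a_0 = 6 followed by the repeating block 12 (period 1).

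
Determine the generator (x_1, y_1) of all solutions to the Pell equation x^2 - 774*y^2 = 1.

First expand sqrt(774) as a continued fraction. With x_i = (sqrt(774) + m_i)/d_i and (m_0, d_0) = (0, 1): a_0 = floor(sqrt(774)) = 27, since 27^2 = 729 <= 774 < 784 = 28^2.
Iterate m_{i+1} = d_i*a_i - m_i, d_{i+1} = (774 - m_{i+1}^2)/d_i, a_{i+1} = floor((a_0 + m_{i+1})/d_{i+1}):
  m_1 = 1*27 - 0 = 27, d_1 = (774 - 27^2)/1 = 45/1 = 45, a_1 = floor((27 + 27)/45) = 1.
  m_2 = 45*1 - 27 = 18, d_2 = (774 - 18^2)/45 = 450/45 = 10, a_2 = floor((27 + 18)/10) = 4.
  m_3 = 10*4 - 18 = 22, d_3 = (774 - 22^2)/10 = 290/10 = 29, a_3 = floor((27 + 22)/29) = 1.
  m_4 = 29*1 - 22 = 7, d_4 = (774 - 7^2)/29 = 725/29 = 25, a_4 = floor((27 + 7)/25) = 1.
  m_5 = 25*1 - 7 = 18, d_5 = (774 - 18^2)/25 = 450/25 = 18, a_5 = floor((27 + 18)/18) = 2.
  m_6 = 18*2 - 18 = 18, d_6 = (774 - 18^2)/18 = 450/18 = 25, a_6 = floor((27 + 18)/25) = 1.
  m_7 = 25*1 - 18 = 7, d_7 = (774 - 7^2)/25 = 725/25 = 29, a_7 = floor((27 + 7)/29) = 1.
  m_8 = 29*1 - 7 = 22, d_8 = (774 - 22^2)/29 = 290/29 = 10, a_8 = floor((27 + 22)/10) = 4.
  m_9 = 10*4 - 22 = 18, d_9 = (774 - 18^2)/10 = 450/10 = 45, a_9 = floor((27 + 18)/45) = 1.
  m_10 = 45*1 - 18 = 27, d_10 = (774 - 27^2)/45 = 45/45 = 1, a_10 = floor((27 + 27)/1) = 54.
  m_11 = 1*54 - 27 = 27, d_11 = (774 - 27^2)/1 = 45/1 = 45: (m_11, d_11) = (m_1, d_1) = (27, 45), so from here the quotients repeat a_1, ..., a_10; the period length is 10.
So sqrt(774) = [27; (1, 4, 1, 1, 2, 1, 1, 4, 1, 54)] with period length k = 10.
k is even, so the fundamental solution of x^2 - 774y^2 = 1 is (p_{k-1}, q_{k-1}) = (p_9, q_9); compute convergents through index 9.
Convergents (p_i = a_i*p_{i-1} + p_{i-2}, q_i = a_i*q_{i-1} + q_{i-2} with p_{-2}=0, p_{-1}=1, q_{-2}=1, q_{-1}=0):
  i=0: a_0=27, p_0 = 27*1 + 0 = 27, q_0 = 27*0 + 1 = 1.
  i=1: a_1=1, p_1 = 1*27 + 1 = 28, q_1 = 1*1 + 0 = 1.
  i=2: a_2=4, p_2 = 4*28 + 27 = 139, q_2 = 4*1 + 1 = 5.
  i=3: a_3=1, p_3 = 1*139 + 28 = 167, q_3 = 1*5 + 1 = 6.
  i=4: a_4=1, p_4 = 1*167 + 139 = 306, q_4 = 1*6 + 5 = 11.
  i=5: a_5=2, p_5 = 2*306 + 167 = 779, q_5 = 2*11 + 6 = 28.
  i=6: a_6=1, p_6 = 1*779 + 306 = 1085, q_6 = 1*28 + 11 = 39.
  i=7: a_7=1, p_7 = 1*1085 + 779 = 1864, q_7 = 1*39 + 28 = 67.
  i=8: a_8=4, p_8 = 4*1864 + 1085 = 8541, q_8 = 4*67 + 39 = 307.
  i=9: a_9=1, p_9 = 1*8541 + 1864 = 10405, q_9 = 1*307 + 67 = 374.
Check: 10405^2 - 774*374^2 = 108264025 - 108264024 = 1, so (x, y) = (10405, 374) solves the equation, and by the theorem it is the least positive solution.

(x, y) = (10405, 374)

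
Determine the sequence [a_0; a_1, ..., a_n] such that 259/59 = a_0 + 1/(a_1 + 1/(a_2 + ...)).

[4; 2, 1, 1, 3, 3]

Run the Euclidean algorithm on 259 and 59; the successive quotients are the partial quotients a_0, a_1, ... (each step inverts the fractional part left over by the previous one):
  259 = 4*59 + 23, so a_0 = 4.
  59 = 2*23 + 13, so a_1 = 2.
  23 = 1*13 + 10, so a_2 = 1.
  13 = 1*10 + 3, so a_3 = 1.
  10 = 3*3 + 1, so a_4 = 3.
  3 = 3*1 + 0, so a_5 = 3.
The remainder reaches 0 after 6 divisions, so the expansion has 6 partial quotients, read off in order.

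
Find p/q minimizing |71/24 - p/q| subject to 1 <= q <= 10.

Expand x = 71/24 as a continued fraction with the Euclidean algorithm:
  71 = 2*24 + 23, so a_0 = 2.
  24 = 1*23 + 1, so a_1 = 1.
  23 = 23*1 + 0, so a_2 = 23.
so x = [2; 1, 23].
Convergents (p_i = a_i*p_{i-1} + p_{i-2}, q_i = a_i*q_{i-1} + q_{i-2} with p_{-2}=0, p_{-1}=1, q_{-2}=1, q_{-1}=0), until the denominator exceeds 10:
  i=0: a_0=2, p_0 = 2*1 + 0 = 2, q_0 = 2*0 + 1 = 1.
  i=1: a_1=1, p_1 = 1*2 + 1 = 3, q_1 = 1*1 + 0 = 1.
  i=2: a_2=23, p_2 = 23*3 + 2 = 71, q_2 = 23*1 + 1 = 24.
q_2 = 24 > 10, so the last convergent with denominator <= 10 is p_1/q_1 = 3/1.
The closest fraction with denominator <= 10 is either p_1/q_1 or the intermediate fraction (k*p_1 + p_0)/(k*q_1 + q_0) with the largest k >= 1 whose denominator stays <= 10; these approach x as k grows, and every other convergent or intermediate fraction in range is farther away.
Largest k: floor((10 - q_0)/q_1) = floor((10 - 1)/1) = 9.
That gives (9*3 + 2)/(9*1 + 1) = 29/10.
Compare the errors: |x - 3/1| = |71*1 - 3*24|/(24*1) = 1/24, and |x - 29/10| = |71*10 - 29*24|/(24*10) = 14/240.
Cross-multiplying, 1*240 = 240 < 336 = 14*24, so 1/24 is smaller: the convergent 3/1 is closer to x than 29/10.

3/1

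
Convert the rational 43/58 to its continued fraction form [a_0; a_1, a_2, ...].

Run the Euclidean algorithm on 43 and 58; the successive quotients are the partial quotients a_0, a_1, ... (each step inverts the fractional part left over by the previous one):
  43 = 0*58 + 43, so a_0 = 0.
  58 = 1*43 + 15, so a_1 = 1.
  43 = 2*15 + 13, so a_2 = 2.
  15 = 1*13 + 2, so a_3 = 1.
  13 = 6*2 + 1, so a_4 = 6.
  2 = 2*1 + 0, so a_5 = 2.
The remainder reaches 0 after 6 divisions, so the expansion has 6 partial quotients, read off in order.

[0; 1, 2, 1, 6, 2]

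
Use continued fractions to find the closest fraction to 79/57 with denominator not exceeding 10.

Expand x = 79/57 as a continued fraction with the Euclidean algorithm:
  79 = 1*57 + 22, so a_0 = 1.
  57 = 2*22 + 13, so a_1 = 2.
  22 = 1*13 + 9, so a_2 = 1.
  13 = 1*9 + 4, so a_3 = 1.
  9 = 2*4 + 1, so a_4 = 2.
  4 = 4*1 + 0, so a_5 = 4.
so x = [1; 2, 1, 1, 2, 4].
Convergents (p_i = a_i*p_{i-1} + p_{i-2}, q_i = a_i*q_{i-1} + q_{i-2} with p_{-2}=0, p_{-1}=1, q_{-2}=1, q_{-1}=0), until the denominator exceeds 10:
  i=0: a_0=1, p_0 = 1*1 + 0 = 1, q_0 = 1*0 + 1 = 1.
  i=1: a_1=2, p_1 = 2*1 + 1 = 3, q_1 = 2*1 + 0 = 2.
  i=2: a_2=1, p_2 = 1*3 + 1 = 4, q_2 = 1*2 + 1 = 3.
  i=3: a_3=1, p_3 = 1*4 + 3 = 7, q_3 = 1*3 + 2 = 5.
  i=4: a_4=2, p_4 = 2*7 + 4 = 18, q_4 = 2*5 + 3 = 13.
q_4 = 13 > 10, so the last convergent with denominator <= 10 is p_3/q_3 = 7/5.
The closest fraction with denominator <= 10 is either p_3/q_3 or the intermediate fraction (k*p_3 + p_2)/(k*q_3 + q_2) with the largest k >= 1 whose denominator stays <= 10; these approach x as k grows, and every other convergent or intermediate fraction in range is farther away.
Largest k: floor((10 - q_2)/q_3) = floor((10 - 3)/5) = 1.
That gives (1*7 + 4)/(1*5 + 3) = 11/8.
Compare the errors: |x - 7/5| = |79*5 - 7*57|/(57*5) = 4/285, and |x - 11/8| = |79*8 - 11*57|/(57*8) = 5/456.
Cross-multiplying, 5*285 = 1425 < 1824 = 4*456, so 5/456 is smaller: the intermediate fraction 11/8 is closer to x than 7/5.

11/8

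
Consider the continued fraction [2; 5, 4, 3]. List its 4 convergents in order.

Using the convergent recurrence p_i = a_i*p_{i-1} + p_{i-2}, q_i = a_i*q_{i-1} + q_{i-2} with p_{-2}=0, p_{-1}=1, q_{-2}=1, q_{-1}=0:
  i=0: a_0=2, p_0 = 2*1 + 0 = 2, q_0 = 2*0 + 1 = 1.
  i=1: a_1=5, p_1 = 5*2 + 1 = 11, q_1 = 5*1 + 0 = 5.
  i=2: a_2=4, p_2 = 4*11 + 2 = 46, q_2 = 4*5 + 1 = 21.
  i=3: a_3=3, p_3 = 3*46 + 11 = 149, q_3 = 3*21 + 5 = 68.

2/1, 11/5, 46/21, 149/68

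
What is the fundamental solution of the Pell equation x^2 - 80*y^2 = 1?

(x, y) = (9, 1)

First expand sqrt(80) as a continued fraction. With x_i = (sqrt(80) + m_i)/d_i and (m_0, d_0) = (0, 1): a_0 = floor(sqrt(80)) = 8, since 8^2 = 64 <= 80 < 81 = 9^2.
Iterate m_{i+1} = d_i*a_i - m_i, d_{i+1} = (80 - m_{i+1}^2)/d_i, a_{i+1} = floor((a_0 + m_{i+1})/d_{i+1}):
  m_1 = 1*8 - 0 = 8, d_1 = (80 - 8^2)/1 = 16/1 = 16, a_1 = floor((8 + 8)/16) = 1.
  m_2 = 16*1 - 8 = 8, d_2 = (80 - 8^2)/16 = 16/16 = 1, a_2 = floor((8 + 8)/1) = 16.
  m_3 = 1*16 - 8 = 8, d_3 = (80 - 8^2)/1 = 16/1 = 16: (m_3, d_3) = (m_1, d_1) = (8, 16), so from here the quotients repeat a_1, a_2; the period length is 2.
So sqrt(80) = [8; (1, 16)] with period length k = 2.
k is even, so the fundamental solution of x^2 - 80y^2 = 1 is (p_{k-1}, q_{k-1}) = (p_1, q_1); compute convergents through index 1.
Convergents (p_i = a_i*p_{i-1} + p_{i-2}, q_i = a_i*q_{i-1} + q_{i-2} with p_{-2}=0, p_{-1}=1, q_{-2}=1, q_{-1}=0):
  i=0: a_0=8, p_0 = 8*1 + 0 = 8, q_0 = 8*0 + 1 = 1.
  i=1: a_1=1, p_1 = 1*8 + 1 = 9, q_1 = 1*1 + 0 = 1.
Check: 9^2 - 80*1^2 = 81 - 80 = 1, so (x, y) = (9, 1) solves the equation, and by the theorem it is the least positive solution.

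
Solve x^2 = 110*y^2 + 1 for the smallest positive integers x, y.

First expand sqrt(110) as a continued fraction. With x_i = (sqrt(110) + m_i)/d_i and (m_0, d_0) = (0, 1): a_0 = floor(sqrt(110)) = 10, since 10^2 = 100 <= 110 < 121 = 11^2.
Iterate m_{i+1} = d_i*a_i - m_i, d_{i+1} = (110 - m_{i+1}^2)/d_i, a_{i+1} = floor((a_0 + m_{i+1})/d_{i+1}):
  m_1 = 1*10 - 0 = 10, d_1 = (110 - 10^2)/1 = 10/1 = 10, a_1 = floor((10 + 10)/10) = 2.
  m_2 = 10*2 - 10 = 10, d_2 = (110 - 10^2)/10 = 10/10 = 1, a_2 = floor((10 + 10)/1) = 20.
  m_3 = 1*20 - 10 = 10, d_3 = (110 - 10^2)/1 = 10/1 = 10: (m_3, d_3) = (m_1, d_1) = (10, 10), so from here the quotients repeat a_1, a_2; the period length is 2.
So sqrt(110) = [10; (2, 20)] with period length k = 2.
k is even, so the fundamental solution of x^2 - 110y^2 = 1 is (p_{k-1}, q_{k-1}) = (p_1, q_1); compute convergents through index 1.
Convergents (p_i = a_i*p_{i-1} + p_{i-2}, q_i = a_i*q_{i-1} + q_{i-2} with p_{-2}=0, p_{-1}=1, q_{-2}=1, q_{-1}=0):
  i=0: a_0=10, p_0 = 10*1 + 0 = 10, q_0 = 10*0 + 1 = 1.
  i=1: a_1=2, p_1 = 2*10 + 1 = 21, q_1 = 2*1 + 0 = 2.
Check: 21^2 - 110*2^2 = 441 - 440 = 1, so (x, y) = (21, 2) solves the equation, and by the theorem it is the least positive solution.

(x, y) = (21, 2)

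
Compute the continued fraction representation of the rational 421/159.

[2; 1, 1, 1, 5, 4, 2]

Run the Euclidean algorithm on 421 and 159; the successive quotients are the partial quotients a_0, a_1, ... (each step inverts the fractional part left over by the previous one):
  421 = 2*159 + 103, so a_0 = 2.
  159 = 1*103 + 56, so a_1 = 1.
  103 = 1*56 + 47, so a_2 = 1.
  56 = 1*47 + 9, so a_3 = 1.
  47 = 5*9 + 2, so a_4 = 5.
  9 = 4*2 + 1, so a_5 = 4.
  2 = 2*1 + 0, so a_6 = 2.
The remainder reaches 0 after 7 divisions, so the expansion has 7 partial quotients, read off in order.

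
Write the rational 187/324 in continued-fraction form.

Run the Euclidean algorithm on 187 and 324; the successive quotients are the partial quotients a_0, a_1, ... (each step inverts the fractional part left over by the previous one):
  187 = 0*324 + 187, so a_0 = 0.
  324 = 1*187 + 137, so a_1 = 1.
  187 = 1*137 + 50, so a_2 = 1.
  137 = 2*50 + 37, so a_3 = 2.
  50 = 1*37 + 13, so a_4 = 1.
  37 = 2*13 + 11, so a_5 = 2.
  13 = 1*11 + 2, so a_6 = 1.
  11 = 5*2 + 1, so a_7 = 5.
  2 = 2*1 + 0, so a_8 = 2.
The remainder reaches 0 after 9 divisions, so the expansion has 9 partial quotients, read off in order.

[0; 1, 1, 2, 1, 2, 1, 5, 2]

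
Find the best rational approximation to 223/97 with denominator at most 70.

154/67

Expand x = 223/97 as a continued fraction with the Euclidean algorithm:
  223 = 2*97 + 29, so a_0 = 2.
  97 = 3*29 + 10, so a_1 = 3.
  29 = 2*10 + 9, so a_2 = 2.
  10 = 1*9 + 1, so a_3 = 1.
  9 = 9*1 + 0, so a_4 = 9.
so x = [2; 3, 2, 1, 9].
Convergents (p_i = a_i*p_{i-1} + p_{i-2}, q_i = a_i*q_{i-1} + q_{i-2} with p_{-2}=0, p_{-1}=1, q_{-2}=1, q_{-1}=0), until the denominator exceeds 70:
  i=0: a_0=2, p_0 = 2*1 + 0 = 2, q_0 = 2*0 + 1 = 1.
  i=1: a_1=3, p_1 = 3*2 + 1 = 7, q_1 = 3*1 + 0 = 3.
  i=2: a_2=2, p_2 = 2*7 + 2 = 16, q_2 = 2*3 + 1 = 7.
  i=3: a_3=1, p_3 = 1*16 + 7 = 23, q_3 = 1*7 + 3 = 10.
  i=4: a_4=9, p_4 = 9*23 + 16 = 223, q_4 = 9*10 + 7 = 97.
q_4 = 97 > 70, so the last convergent with denominator <= 70 is p_3/q_3 = 23/10.
The closest fraction with denominator <= 70 is either p_3/q_3 or the intermediate fraction (k*p_3 + p_2)/(k*q_3 + q_2) with the largest k >= 1 whose denominator stays <= 70; these approach x as k grows, and every other convergent or intermediate fraction in range is farther away.
Largest k: floor((70 - q_2)/q_3) = floor((70 - 7)/10) = 6.
That gives (6*23 + 16)/(6*10 + 7) = 154/67.
Compare the errors: |x - 23/10| = |223*10 - 23*97|/(97*10) = 1/970, and |x - 154/67| = |223*67 - 154*97|/(97*67) = 3/6499.
Cross-multiplying, 3*970 = 2910 < 6499 = 1*6499, so 3/6499 is smaller: the intermediate fraction 154/67 is closer to x than 23/10.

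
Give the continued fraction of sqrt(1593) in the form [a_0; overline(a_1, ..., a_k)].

[39; overline(1, 10, 2, 2, 2, 10, 1, 78)]

Write x_i = (sqrt(1593) + m_i)/d_i with (m_0, d_0) = (0, 1). a_0 = floor(sqrt(1593)) = 39, since 39^2 = 1521 <= 1593 < 1600 = 40^2.
Iterate m_{i+1} = d_i*a_i - m_i, d_{i+1} = (1593 - m_{i+1}^2)/d_i, a_{i+1} = floor((a_0 + m_{i+1})/d_{i+1}):
  m_1 = 1*39 - 0 = 39, d_1 = (1593 - 39^2)/1 = 72/1 = 72, a_1 = floor((39 + 39)/72) = 1.
  m_2 = 72*1 - 39 = 33, d_2 = (1593 - 33^2)/72 = 504/72 = 7, a_2 = floor((39 + 33)/7) = 10.
  m_3 = 7*10 - 33 = 37, d_3 = (1593 - 37^2)/7 = 224/7 = 32, a_3 = floor((39 + 37)/32) = 2.
  m_4 = 32*2 - 37 = 27, d_4 = (1593 - 27^2)/32 = 864/32 = 27, a_4 = floor((39 + 27)/27) = 2.
  m_5 = 27*2 - 27 = 27, d_5 = (1593 - 27^2)/27 = 864/27 = 32, a_5 = floor((39 + 27)/32) = 2.
  m_6 = 32*2 - 27 = 37, d_6 = (1593 - 37^2)/32 = 224/32 = 7, a_6 = floor((39 + 37)/7) = 10.
  m_7 = 7*10 - 37 = 33, d_7 = (1593 - 33^2)/7 = 504/7 = 72, a_7 = floor((39 + 33)/72) = 1.
  m_8 = 72*1 - 33 = 39, d_8 = (1593 - 39^2)/72 = 72/72 = 1, a_8 = floor((39 + 39)/1) = 78.
  m_9 = 1*78 - 39 = 39, d_9 = (1593 - 39^2)/1 = 72/1 = 72: (m_9, d_9) = (m_1, d_1) = (39, 72), so from here the quotients repeat a_1, ..., a_8; the period length is 8.
Hence the expansion of sqrt(1593) is a_0 = 39 followed by the repeating block 1, 10, 2, 2, 2, 10, 1, 78 (period 8).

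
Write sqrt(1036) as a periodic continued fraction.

[32; (5, 2, 1, 6, 2, 6, 1, 2, 5, 64)]

Write x_i = (sqrt(1036) + m_i)/d_i with (m_0, d_0) = (0, 1). a_0 = floor(sqrt(1036)) = 32, since 32^2 = 1024 <= 1036 < 1089 = 33^2.
Iterate m_{i+1} = d_i*a_i - m_i, d_{i+1} = (1036 - m_{i+1}^2)/d_i, a_{i+1} = floor((a_0 + m_{i+1})/d_{i+1}):
  m_1 = 1*32 - 0 = 32, d_1 = (1036 - 32^2)/1 = 12/1 = 12, a_1 = floor((32 + 32)/12) = 5.
  m_2 = 12*5 - 32 = 28, d_2 = (1036 - 28^2)/12 = 252/12 = 21, a_2 = floor((32 + 28)/21) = 2.
  m_3 = 21*2 - 28 = 14, d_3 = (1036 - 14^2)/21 = 840/21 = 40, a_3 = floor((32 + 14)/40) = 1.
  m_4 = 40*1 - 14 = 26, d_4 = (1036 - 26^2)/40 = 360/40 = 9, a_4 = floor((32 + 26)/9) = 6.
  m_5 = 9*6 - 26 = 28, d_5 = (1036 - 28^2)/9 = 252/9 = 28, a_5 = floor((32 + 28)/28) = 2.
  m_6 = 28*2 - 28 = 28, d_6 = (1036 - 28^2)/28 = 252/28 = 9, a_6 = floor((32 + 28)/9) = 6.
  m_7 = 9*6 - 28 = 26, d_7 = (1036 - 26^2)/9 = 360/9 = 40, a_7 = floor((32 + 26)/40) = 1.
  m_8 = 40*1 - 26 = 14, d_8 = (1036 - 14^2)/40 = 840/40 = 21, a_8 = floor((32 + 14)/21) = 2.
  m_9 = 21*2 - 14 = 28, d_9 = (1036 - 28^2)/21 = 252/21 = 12, a_9 = floor((32 + 28)/12) = 5.
  m_10 = 12*5 - 28 = 32, d_10 = (1036 - 32^2)/12 = 12/12 = 1, a_10 = floor((32 + 32)/1) = 64.
  m_11 = 1*64 - 32 = 32, d_11 = (1036 - 32^2)/1 = 12/1 = 12: (m_11, d_11) = (m_1, d_1) = (32, 12), so from here the quotients repeat a_1, ..., a_10; the period length is 10.
Hence the expansion of sqrt(1036) is a_0 = 32 followed by the repeating block 5, 2, 1, 6, 2, 6, 1, 2, 5, 64 (period 10).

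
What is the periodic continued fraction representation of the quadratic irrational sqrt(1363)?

[36; (1, 11, 3, 7, 1, 7, 3, 11, 1, 72)]

Write x_i = (sqrt(1363) + m_i)/d_i with (m_0, d_0) = (0, 1). a_0 = floor(sqrt(1363)) = 36, since 36^2 = 1296 <= 1363 < 1369 = 37^2.
Iterate m_{i+1} = d_i*a_i - m_i, d_{i+1} = (1363 - m_{i+1}^2)/d_i, a_{i+1} = floor((a_0 + m_{i+1})/d_{i+1}):
  m_1 = 1*36 - 0 = 36, d_1 = (1363 - 36^2)/1 = 67/1 = 67, a_1 = floor((36 + 36)/67) = 1.
  m_2 = 67*1 - 36 = 31, d_2 = (1363 - 31^2)/67 = 402/67 = 6, a_2 = floor((36 + 31)/6) = 11.
  m_3 = 6*11 - 31 = 35, d_3 = (1363 - 35^2)/6 = 138/6 = 23, a_3 = floor((36 + 35)/23) = 3.
  m_4 = 23*3 - 35 = 34, d_4 = (1363 - 34^2)/23 = 207/23 = 9, a_4 = floor((36 + 34)/9) = 7.
  m_5 = 9*7 - 34 = 29, d_5 = (1363 - 29^2)/9 = 522/9 = 58, a_5 = floor((36 + 29)/58) = 1.
  m_6 = 58*1 - 29 = 29, d_6 = (1363 - 29^2)/58 = 522/58 = 9, a_6 = floor((36 + 29)/9) = 7.
  m_7 = 9*7 - 29 = 34, d_7 = (1363 - 34^2)/9 = 207/9 = 23, a_7 = floor((36 + 34)/23) = 3.
  m_8 = 23*3 - 34 = 35, d_8 = (1363 - 35^2)/23 = 138/23 = 6, a_8 = floor((36 + 35)/6) = 11.
  m_9 = 6*11 - 35 = 31, d_9 = (1363 - 31^2)/6 = 402/6 = 67, a_9 = floor((36 + 31)/67) = 1.
  m_10 = 67*1 - 31 = 36, d_10 = (1363 - 36^2)/67 = 67/67 = 1, a_10 = floor((36 + 36)/1) = 72.
  m_11 = 1*72 - 36 = 36, d_11 = (1363 - 36^2)/1 = 67/1 = 67: (m_11, d_11) = (m_1, d_1) = (36, 67), so from here the quotients repeat a_1, ..., a_10; the period length is 10.
Hence the expansion of sqrt(1363) is a_0 = 36 followed by the repeating block 1, 11, 3, 7, 1, 7, 3, 11, 1, 72 (period 10).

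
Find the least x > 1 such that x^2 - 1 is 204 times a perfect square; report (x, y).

First expand sqrt(204) as a continued fraction. With x_i = (sqrt(204) + m_i)/d_i and (m_0, d_0) = (0, 1): a_0 = floor(sqrt(204)) = 14, since 14^2 = 196 <= 204 < 225 = 15^2.
Iterate m_{i+1} = d_i*a_i - m_i, d_{i+1} = (204 - m_{i+1}^2)/d_i, a_{i+1} = floor((a_0 + m_{i+1})/d_{i+1}):
  m_1 = 1*14 - 0 = 14, d_1 = (204 - 14^2)/1 = 8/1 = 8, a_1 = floor((14 + 14)/8) = 3.
  m_2 = 8*3 - 14 = 10, d_2 = (204 - 10^2)/8 = 104/8 = 13, a_2 = floor((14 + 10)/13) = 1.
  m_3 = 13*1 - 10 = 3, d_3 = (204 - 3^2)/13 = 195/13 = 15, a_3 = floor((14 + 3)/15) = 1.
  m_4 = 15*1 - 3 = 12, d_4 = (204 - 12^2)/15 = 60/15 = 4, a_4 = floor((14 + 12)/4) = 6.
  m_5 = 4*6 - 12 = 12, d_5 = (204 - 12^2)/4 = 60/4 = 15, a_5 = floor((14 + 12)/15) = 1.
  m_6 = 15*1 - 12 = 3, d_6 = (204 - 3^2)/15 = 195/15 = 13, a_6 = floor((14 + 3)/13) = 1.
  m_7 = 13*1 - 3 = 10, d_7 = (204 - 10^2)/13 = 104/13 = 8, a_7 = floor((14 + 10)/8) = 3.
  m_8 = 8*3 - 10 = 14, d_8 = (204 - 14^2)/8 = 8/8 = 1, a_8 = floor((14 + 14)/1) = 28.
  m_9 = 1*28 - 14 = 14, d_9 = (204 - 14^2)/1 = 8/1 = 8: (m_9, d_9) = (m_1, d_1) = (14, 8), so from here the quotients repeat a_1, ..., a_8; the period length is 8.
So sqrt(204) = [14; (3, 1, 1, 6, 1, 1, 3, 28)] with period length k = 8.
k is even, so the fundamental solution of x^2 - 204y^2 = 1 is (p_{k-1}, q_{k-1}) = (p_7, q_7); compute convergents through index 7.
Convergents (p_i = a_i*p_{i-1} + p_{i-2}, q_i = a_i*q_{i-1} + q_{i-2} with p_{-2}=0, p_{-1}=1, q_{-2}=1, q_{-1}=0):
  i=0: a_0=14, p_0 = 14*1 + 0 = 14, q_0 = 14*0 + 1 = 1.
  i=1: a_1=3, p_1 = 3*14 + 1 = 43, q_1 = 3*1 + 0 = 3.
  i=2: a_2=1, p_2 = 1*43 + 14 = 57, q_2 = 1*3 + 1 = 4.
  i=3: a_3=1, p_3 = 1*57 + 43 = 100, q_3 = 1*4 + 3 = 7.
  i=4: a_4=6, p_4 = 6*100 + 57 = 657, q_4 = 6*7 + 4 = 46.
  i=5: a_5=1, p_5 = 1*657 + 100 = 757, q_5 = 1*46 + 7 = 53.
  i=6: a_6=1, p_6 = 1*757 + 657 = 1414, q_6 = 1*53 + 46 = 99.
  i=7: a_7=3, p_7 = 3*1414 + 757 = 4999, q_7 = 3*99 + 53 = 350.
Check: 4999^2 - 204*350^2 = 24990001 - 24990000 = 1, so (x, y) = (4999, 350) solves the equation, and by the theorem it is the least positive solution.

(x, y) = (4999, 350)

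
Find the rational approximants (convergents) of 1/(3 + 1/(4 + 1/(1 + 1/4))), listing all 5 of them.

0/1, 1/3, 4/13, 5/16, 24/77

Using the convergent recurrence p_i = a_i*p_{i-1} + p_{i-2}, q_i = a_i*q_{i-1} + q_{i-2} with p_{-2}=0, p_{-1}=1, q_{-2}=1, q_{-1}=0:
  i=0: a_0=0, p_0 = 0*1 + 0 = 0, q_0 = 0*0 + 1 = 1.
  i=1: a_1=3, p_1 = 3*0 + 1 = 1, q_1 = 3*1 + 0 = 3.
  i=2: a_2=4, p_2 = 4*1 + 0 = 4, q_2 = 4*3 + 1 = 13.
  i=3: a_3=1, p_3 = 1*4 + 1 = 5, q_3 = 1*13 + 3 = 16.
  i=4: a_4=4, p_4 = 4*5 + 4 = 24, q_4 = 4*16 + 13 = 77.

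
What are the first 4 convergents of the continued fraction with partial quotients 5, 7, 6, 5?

Using the convergent recurrence p_i = a_i*p_{i-1} + p_{i-2}, q_i = a_i*q_{i-1} + q_{i-2} with p_{-2}=0, p_{-1}=1, q_{-2}=1, q_{-1}=0:
  i=0: a_0=5, p_0 = 5*1 + 0 = 5, q_0 = 5*0 + 1 = 1.
  i=1: a_1=7, p_1 = 7*5 + 1 = 36, q_1 = 7*1 + 0 = 7.
  i=2: a_2=6, p_2 = 6*36 + 5 = 221, q_2 = 6*7 + 1 = 43.
  i=3: a_3=5, p_3 = 5*221 + 36 = 1141, q_3 = 5*43 + 7 = 222.

5/1, 36/7, 221/43, 1141/222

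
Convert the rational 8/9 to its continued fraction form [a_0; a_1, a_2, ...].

Run the Euclidean algorithm on 8 and 9; the successive quotients are the partial quotients a_0, a_1, ... (each step inverts the fractional part left over by the previous one):
  8 = 0*9 + 8, so a_0 = 0.
  9 = 1*8 + 1, so a_1 = 1.
  8 = 8*1 + 0, so a_2 = 8.
The remainder reaches 0 after 3 divisions, so the expansion has 3 partial quotients, read off in order.

[0; 1, 8]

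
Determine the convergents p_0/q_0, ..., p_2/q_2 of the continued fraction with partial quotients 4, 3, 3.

4/1, 13/3, 43/10

Using the convergent recurrence p_i = a_i*p_{i-1} + p_{i-2}, q_i = a_i*q_{i-1} + q_{i-2} with p_{-2}=0, p_{-1}=1, q_{-2}=1, q_{-1}=0:
  i=0: a_0=4, p_0 = 4*1 + 0 = 4, q_0 = 4*0 + 1 = 1.
  i=1: a_1=3, p_1 = 3*4 + 1 = 13, q_1 = 3*1 + 0 = 3.
  i=2: a_2=3, p_2 = 3*13 + 4 = 43, q_2 = 3*3 + 1 = 10.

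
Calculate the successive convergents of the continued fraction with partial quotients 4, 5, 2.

4/1, 21/5, 46/11

Using the convergent recurrence p_i = a_i*p_{i-1} + p_{i-2}, q_i = a_i*q_{i-1} + q_{i-2} with p_{-2}=0, p_{-1}=1, q_{-2}=1, q_{-1}=0:
  i=0: a_0=4, p_0 = 4*1 + 0 = 4, q_0 = 4*0 + 1 = 1.
  i=1: a_1=5, p_1 = 5*4 + 1 = 21, q_1 = 5*1 + 0 = 5.
  i=2: a_2=2, p_2 = 2*21 + 4 = 46, q_2 = 2*5 + 1 = 11.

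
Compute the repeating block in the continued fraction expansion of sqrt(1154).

Write x_i = (sqrt(1154) + m_i)/d_i with (m_0, d_0) = (0, 1). a_0 = floor(sqrt(1154)) = 33, since 33^2 = 1089 <= 1154 < 1156 = 34^2.
Iterate m_{i+1} = d_i*a_i - m_i, d_{i+1} = (1154 - m_{i+1}^2)/d_i, a_{i+1} = floor((a_0 + m_{i+1})/d_{i+1}):
  m_1 = 1*33 - 0 = 33, d_1 = (1154 - 33^2)/1 = 65/1 = 65, a_1 = floor((33 + 33)/65) = 1.
  m_2 = 65*1 - 33 = 32, d_2 = (1154 - 32^2)/65 = 130/65 = 2, a_2 = floor((33 + 32)/2) = 32.
  m_3 = 2*32 - 32 = 32, d_3 = (1154 - 32^2)/2 = 130/2 = 65, a_3 = floor((33 + 32)/65) = 1.
  m_4 = 65*1 - 32 = 33, d_4 = (1154 - 33^2)/65 = 65/65 = 1, a_4 = floor((33 + 33)/1) = 66.
  m_5 = 1*66 - 33 = 33, d_5 = (1154 - 33^2)/1 = 65/1 = 65: (m_5, d_5) = (m_1, d_1) = (33, 65), so from here the quotients repeat a_1, ..., a_4; the period length is 4.
Hence the expansion of sqrt(1154) is a_0 = 33 followed by the repeating block 1, 32, 1, 66 (period 4).

[33; (1, 32, 1, 66)]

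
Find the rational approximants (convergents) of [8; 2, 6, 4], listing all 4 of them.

Using the convergent recurrence p_i = a_i*p_{i-1} + p_{i-2}, q_i = a_i*q_{i-1} + q_{i-2} with p_{-2}=0, p_{-1}=1, q_{-2}=1, q_{-1}=0:
  i=0: a_0=8, p_0 = 8*1 + 0 = 8, q_0 = 8*0 + 1 = 1.
  i=1: a_1=2, p_1 = 2*8 + 1 = 17, q_1 = 2*1 + 0 = 2.
  i=2: a_2=6, p_2 = 6*17 + 8 = 110, q_2 = 6*2 + 1 = 13.
  i=3: a_3=4, p_3 = 4*110 + 17 = 457, q_3 = 4*13 + 2 = 54.

8/1, 17/2, 110/13, 457/54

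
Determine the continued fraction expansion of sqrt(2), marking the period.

Write x_i = (sqrt(2) + m_i)/d_i with (m_0, d_0) = (0, 1). a_0 = floor(sqrt(2)) = 1, since 1^2 = 1 <= 2 < 4 = 2^2.
Iterate m_{i+1} = d_i*a_i - m_i, d_{i+1} = (2 - m_{i+1}^2)/d_i, a_{i+1} = floor((a_0 + m_{i+1})/d_{i+1}):
  m_1 = 1*1 - 0 = 1, d_1 = (2 - 1^2)/1 = 1/1 = 1, a_1 = floor((1 + 1)/1) = 2.
  m_2 = 1*2 - 1 = 1, d_2 = (2 - 1^2)/1 = 1/1 = 1: (m_2, d_2) = (m_1, d_1) = (1, 1), so from here the quotient a_1 repeats; the period length is 1.
Hence the expansion of sqrt(2) is a_0 = 1 followed by the repeating block 2 (period 1).

[1; (2)]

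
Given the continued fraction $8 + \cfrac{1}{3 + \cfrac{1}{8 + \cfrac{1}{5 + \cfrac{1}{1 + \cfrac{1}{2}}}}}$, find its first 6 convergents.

8/1, 25/3, 208/25, 1065/128, 1273/153, 3611/434

Using the convergent recurrence p_i = a_i*p_{i-1} + p_{i-2}, q_i = a_i*q_{i-1} + q_{i-2} with p_{-2}=0, p_{-1}=1, q_{-2}=1, q_{-1}=0:
  i=0: a_0=8, p_0 = 8*1 + 0 = 8, q_0 = 8*0 + 1 = 1.
  i=1: a_1=3, p_1 = 3*8 + 1 = 25, q_1 = 3*1 + 0 = 3.
  i=2: a_2=8, p_2 = 8*25 + 8 = 208, q_2 = 8*3 + 1 = 25.
  i=3: a_3=5, p_3 = 5*208 + 25 = 1065, q_3 = 5*25 + 3 = 128.
  i=4: a_4=1, p_4 = 1*1065 + 208 = 1273, q_4 = 1*128 + 25 = 153.
  i=5: a_5=2, p_5 = 2*1273 + 1065 = 3611, q_5 = 2*153 + 128 = 434.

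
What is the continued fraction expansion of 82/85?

[0; 1, 27, 3]

Run the Euclidean algorithm on 82 and 85; the successive quotients are the partial quotients a_0, a_1, ... (each step inverts the fractional part left over by the previous one):
  82 = 0*85 + 82, so a_0 = 0.
  85 = 1*82 + 3, so a_1 = 1.
  82 = 27*3 + 1, so a_2 = 27.
  3 = 3*1 + 0, so a_3 = 3.
The remainder reaches 0 after 4 divisions, so the expansion has 4 partial quotients, read off in order.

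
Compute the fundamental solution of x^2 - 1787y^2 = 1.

First expand sqrt(1787) as a continued fraction. With x_i = (sqrt(1787) + m_i)/d_i and (m_0, d_0) = (0, 1): a_0 = floor(sqrt(1787)) = 42, since 42^2 = 1764 <= 1787 < 1849 = 43^2.
Iterate m_{i+1} = d_i*a_i - m_i, d_{i+1} = (1787 - m_{i+1}^2)/d_i, a_{i+1} = floor((a_0 + m_{i+1})/d_{i+1}):
  m_1 = 1*42 - 0 = 42, d_1 = (1787 - 42^2)/1 = 23/1 = 23, a_1 = floor((42 + 42)/23) = 3.
  m_2 = 23*3 - 42 = 27, d_2 = (1787 - 27^2)/23 = 1058/23 = 46, a_2 = floor((42 + 27)/46) = 1.
  m_3 = 46*1 - 27 = 19, d_3 = (1787 - 19^2)/46 = 1426/46 = 31, a_3 = floor((42 + 19)/31) = 1.
  m_4 = 31*1 - 19 = 12, d_4 = (1787 - 12^2)/31 = 1643/31 = 53, a_4 = floor((42 + 12)/53) = 1.
  m_5 = 53*1 - 12 = 41, d_5 = (1787 - 41^2)/53 = 106/53 = 2, a_5 = floor((42 + 41)/2) = 41.
  m_6 = 2*41 - 41 = 41, d_6 = (1787 - 41^2)/2 = 106/2 = 53, a_6 = floor((42 + 41)/53) = 1.
  m_7 = 53*1 - 41 = 12, d_7 = (1787 - 12^2)/53 = 1643/53 = 31, a_7 = floor((42 + 12)/31) = 1.
  m_8 = 31*1 - 12 = 19, d_8 = (1787 - 19^2)/31 = 1426/31 = 46, a_8 = floor((42 + 19)/46) = 1.
  m_9 = 46*1 - 19 = 27, d_9 = (1787 - 27^2)/46 = 1058/46 = 23, a_9 = floor((42 + 27)/23) = 3.
  m_10 = 23*3 - 27 = 42, d_10 = (1787 - 42^2)/23 = 23/23 = 1, a_10 = floor((42 + 42)/1) = 84.
  m_11 = 1*84 - 42 = 42, d_11 = (1787 - 42^2)/1 = 23/1 = 23: (m_11, d_11) = (m_1, d_1) = (42, 23), so from here the quotients repeat a_1, ..., a_10; the period length is 10.
So sqrt(1787) = [42; (3, 1, 1, 1, 41, 1, 1, 1, 3, 84)] with period length k = 10.
k is even, so the fundamental solution of x^2 - 1787y^2 = 1 is (p_{k-1}, q_{k-1}) = (p_9, q_9); compute convergents through index 9.
Convergents (p_i = a_i*p_{i-1} + p_{i-2}, q_i = a_i*q_{i-1} + q_{i-2} with p_{-2}=0, p_{-1}=1, q_{-2}=1, q_{-1}=0):
  i=0: a_0=42, p_0 = 42*1 + 0 = 42, q_0 = 42*0 + 1 = 1.
  i=1: a_1=3, p_1 = 3*42 + 1 = 127, q_1 = 3*1 + 0 = 3.
  i=2: a_2=1, p_2 = 1*127 + 42 = 169, q_2 = 1*3 + 1 = 4.
  i=3: a_3=1, p_3 = 1*169 + 127 = 296, q_3 = 1*4 + 3 = 7.
  i=4: a_4=1, p_4 = 1*296 + 169 = 465, q_4 = 1*7 + 4 = 11.
  i=5: a_5=41, p_5 = 41*465 + 296 = 19361, q_5 = 41*11 + 7 = 458.
  i=6: a_6=1, p_6 = 1*19361 + 465 = 19826, q_6 = 1*458 + 11 = 469.
  i=7: a_7=1, p_7 = 1*19826 + 19361 = 39187, q_7 = 1*469 + 458 = 927.
  i=8: a_8=1, p_8 = 1*39187 + 19826 = 59013, q_8 = 1*927 + 469 = 1396.
  i=9: a_9=3, p_9 = 3*59013 + 39187 = 216226, q_9 = 3*1396 + 927 = 5115.
Check: 216226^2 - 1787*5115^2 = 46753683076 - 46753683075 = 1, so (x, y) = (216226, 5115) solves the equation, and by the theorem it is the least positive solution.

(x, y) = (216226, 5115)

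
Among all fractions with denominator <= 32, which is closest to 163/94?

Expand x = 163/94 as a continued fraction with the Euclidean algorithm:
  163 = 1*94 + 69, so a_0 = 1.
  94 = 1*69 + 25, so a_1 = 1.
  69 = 2*25 + 19, so a_2 = 2.
  25 = 1*19 + 6, so a_3 = 1.
  19 = 3*6 + 1, so a_4 = 3.
  6 = 6*1 + 0, so a_5 = 6.
so x = [1; 1, 2, 1, 3, 6].
Convergents (p_i = a_i*p_{i-1} + p_{i-2}, q_i = a_i*q_{i-1} + q_{i-2} with p_{-2}=0, p_{-1}=1, q_{-2}=1, q_{-1}=0), until the denominator exceeds 32:
  i=0: a_0=1, p_0 = 1*1 + 0 = 1, q_0 = 1*0 + 1 = 1.
  i=1: a_1=1, p_1 = 1*1 + 1 = 2, q_1 = 1*1 + 0 = 1.
  i=2: a_2=2, p_2 = 2*2 + 1 = 5, q_2 = 2*1 + 1 = 3.
  i=3: a_3=1, p_3 = 1*5 + 2 = 7, q_3 = 1*3 + 1 = 4.
  i=4: a_4=3, p_4 = 3*7 + 5 = 26, q_4 = 3*4 + 3 = 15.
  i=5: a_5=6, p_5 = 6*26 + 7 = 163, q_5 = 6*15 + 4 = 94.
q_5 = 94 > 32, so the last convergent with denominator <= 32 is p_4/q_4 = 26/15.
The closest fraction with denominator <= 32 is either p_4/q_4 or the intermediate fraction (k*p_4 + p_3)/(k*q_4 + q_3) with the largest k >= 1 whose denominator stays <= 32; these approach x as k grows, and every other convergent or intermediate fraction in range is farther away.
Largest k: floor((32 - q_3)/q_4) = floor((32 - 4)/15) = 1.
That gives (1*26 + 7)/(1*15 + 4) = 33/19.
Compare the errors: |x - 26/15| = |163*15 - 26*94|/(94*15) = 1/1410, and |x - 33/19| = |163*19 - 33*94|/(94*19) = 5/1786.
Cross-multiplying, 1*1786 = 1786 < 7050 = 5*1410, so 1/1410 is smaller: the convergent 26/15 is closer to x than 33/19.

26/15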